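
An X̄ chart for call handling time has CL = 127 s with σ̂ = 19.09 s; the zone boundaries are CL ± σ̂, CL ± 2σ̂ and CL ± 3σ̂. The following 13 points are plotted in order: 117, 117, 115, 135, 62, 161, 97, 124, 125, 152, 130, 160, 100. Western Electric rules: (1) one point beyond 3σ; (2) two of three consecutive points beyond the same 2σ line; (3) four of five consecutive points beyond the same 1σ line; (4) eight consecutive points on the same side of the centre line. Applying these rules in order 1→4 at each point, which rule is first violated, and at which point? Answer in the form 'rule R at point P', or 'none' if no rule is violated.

rule 1 at point 5

Zone of each point (C = within 1σ̂, B = 1σ̂–2σ̂, A = 2σ̂–3σ̂, * = beyond 3σ̂; sign = side of CL): 1:-C, 2:-C, 3:-C, 4:+C, 5:-*, 6:+B, 7:-B, 8:-C, 9:-C, 10:+B, 11:+C, 12:+B, 13:-B
Rule 1 (one point beyond the 3σ limits) is satisfied at point 5.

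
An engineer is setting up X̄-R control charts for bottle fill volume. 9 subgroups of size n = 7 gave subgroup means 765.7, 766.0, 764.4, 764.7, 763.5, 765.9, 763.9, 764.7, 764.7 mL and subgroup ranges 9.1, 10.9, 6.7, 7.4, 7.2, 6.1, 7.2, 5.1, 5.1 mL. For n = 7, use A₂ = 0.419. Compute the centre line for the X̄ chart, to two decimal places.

764.83

X̄̄ = (765.7 + 766.0 + 764.4 + 764.7 + 763.5 + 765.9 + 763.9 + 764.7 + 764.7) / 9 = 6883.5000 / 9 = 764.8333
CL = X̄̄ = 764.8333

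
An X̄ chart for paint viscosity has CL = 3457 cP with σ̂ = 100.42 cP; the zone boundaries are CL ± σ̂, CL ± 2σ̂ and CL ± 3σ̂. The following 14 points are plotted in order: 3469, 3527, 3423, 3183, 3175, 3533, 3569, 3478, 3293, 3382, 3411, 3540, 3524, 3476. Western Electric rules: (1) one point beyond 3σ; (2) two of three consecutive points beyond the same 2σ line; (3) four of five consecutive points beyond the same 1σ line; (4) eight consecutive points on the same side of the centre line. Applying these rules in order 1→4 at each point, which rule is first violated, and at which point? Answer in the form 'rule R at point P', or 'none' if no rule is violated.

rule 2 at point 5

Zone of each point (C = within 1σ̂, B = 1σ̂–2σ̂, A = 2σ̂–3σ̂, * = beyond 3σ̂; sign = side of CL): 1:+C, 2:+C, 3:-C, 4:-A, 5:-A, 6:+C, 7:+B, 8:+C, 9:-B, 10:-C, 11:-C, 12:+C, 13:+C, 14:+C
Rule 2 (two of three consecutive points beyond the same 2σ limit) is satisfied at point 5.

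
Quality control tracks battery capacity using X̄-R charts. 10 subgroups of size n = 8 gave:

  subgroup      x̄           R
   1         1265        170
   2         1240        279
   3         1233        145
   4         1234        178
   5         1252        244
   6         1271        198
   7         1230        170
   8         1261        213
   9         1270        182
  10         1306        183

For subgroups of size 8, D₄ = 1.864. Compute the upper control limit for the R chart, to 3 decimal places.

365.717

R̄ = (170 + 279 + 145 + 178 + 244 + 198 + 170 + 213 + 182 + 183) / 10 = 1962.0000 / 10 = 196.2000
UCL_R = D₄·R̄ = 1.864 × 196.2000 = 365.7168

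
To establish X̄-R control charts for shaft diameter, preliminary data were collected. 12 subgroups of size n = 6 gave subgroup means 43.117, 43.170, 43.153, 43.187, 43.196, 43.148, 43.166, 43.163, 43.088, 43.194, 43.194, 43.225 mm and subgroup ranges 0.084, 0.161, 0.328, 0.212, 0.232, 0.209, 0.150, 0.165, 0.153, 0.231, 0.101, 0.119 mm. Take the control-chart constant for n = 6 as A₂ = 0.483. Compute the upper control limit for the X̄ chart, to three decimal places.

43.253

X̄̄ = (43.117 + 43.170 + 43.153 + 43.187 + 43.196 + 43.148 + 43.166 + 43.163 + 43.088 + 43.194 + 43.194 + 43.225) / 12 = 518.0010 / 12 = 43.1668
R̄ = (0.084 + 0.161 + 0.328 + 0.212 + 0.232 + 0.209 + 0.150 + 0.165 + 0.153 + 0.231 + 0.101 + 0.119) / 12 = 2.1450 / 12 = 0.1787
UCL = X̄̄ + A₂·R̄ = 43.1668 + 0.483 × 0.1787 = 43.2531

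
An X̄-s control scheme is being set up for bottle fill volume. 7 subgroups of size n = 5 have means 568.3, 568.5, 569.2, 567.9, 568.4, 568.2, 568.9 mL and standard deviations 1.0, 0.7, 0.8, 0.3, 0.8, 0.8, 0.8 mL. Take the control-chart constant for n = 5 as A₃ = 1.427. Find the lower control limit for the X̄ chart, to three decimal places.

X̄̄ = (568.3 + 568.5 + 569.2 + 567.9 + 568.4 + 568.2 + 568.9) / 7 = 568.4857
s̄ = (1.0 + 0.7 + 0.8 + 0.3 + 0.8 + 0.8 + 0.8) / 7 = 0.7429
LCL = X̄̄ − A₃·s̄ = 568.4857 − 1.427 × 0.7429 = 567.4257

567.426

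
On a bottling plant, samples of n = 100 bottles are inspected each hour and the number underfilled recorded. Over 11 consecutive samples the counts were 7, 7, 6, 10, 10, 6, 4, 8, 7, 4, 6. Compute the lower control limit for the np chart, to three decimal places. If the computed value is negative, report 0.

p̄ = Σdᵢ / (k·n) = 75 / (11 × 100) = 0.06818
LCL = np̄ − 3·√(np̄(1−p̄)) = 6.8182 − 3 × 2.5206 = -0.7435 → 0 (negative, so LCL = 0)

0.000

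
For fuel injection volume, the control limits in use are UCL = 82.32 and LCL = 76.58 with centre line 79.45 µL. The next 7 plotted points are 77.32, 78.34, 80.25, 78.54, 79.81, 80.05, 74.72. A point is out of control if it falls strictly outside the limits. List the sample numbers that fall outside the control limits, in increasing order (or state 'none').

Compare each point to [76.58, 82.32]: sample 7 = 74.72 < LCL.

7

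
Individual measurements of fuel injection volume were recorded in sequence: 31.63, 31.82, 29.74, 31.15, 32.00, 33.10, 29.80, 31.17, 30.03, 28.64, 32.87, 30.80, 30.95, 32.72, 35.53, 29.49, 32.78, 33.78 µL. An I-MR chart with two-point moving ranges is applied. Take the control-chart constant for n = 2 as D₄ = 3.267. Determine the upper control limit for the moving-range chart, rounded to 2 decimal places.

6.57

Moving ranges: 0.19, 2.08, 1.41, 0.85, 1.10, 3.30, 1.37, 1.14, 1.39, 4.23, 2.07, 0.15, 1.77, 2.81, 6.04, 3.29, 1.00; M̄R̄ = 34.1900 / 17 = 2.0112
UCL_MR = D₄·M̄R̄ = 3.267 × 2.0112 = 6.5705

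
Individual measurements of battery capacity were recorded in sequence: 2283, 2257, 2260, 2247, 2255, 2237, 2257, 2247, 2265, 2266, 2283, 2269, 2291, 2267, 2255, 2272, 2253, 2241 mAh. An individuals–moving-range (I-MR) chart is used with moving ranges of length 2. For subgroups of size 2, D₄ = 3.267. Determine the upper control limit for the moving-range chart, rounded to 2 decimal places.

Moving ranges: 26, 3, 13, 8, 18, 20, 10, 18, 1, 17, 14, 22, 24, 12, 17, 19, 12; M̄R̄ = 254.0000 / 17 = 14.9412
UCL_MR = D₄·M̄R̄ = 3.267 × 14.9412 = 48.8128

48.81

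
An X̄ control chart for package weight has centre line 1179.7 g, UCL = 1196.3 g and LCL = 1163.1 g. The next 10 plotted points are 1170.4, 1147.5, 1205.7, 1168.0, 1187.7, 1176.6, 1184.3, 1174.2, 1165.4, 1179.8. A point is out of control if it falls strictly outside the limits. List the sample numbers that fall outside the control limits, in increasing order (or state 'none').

Compare each point to [1163.1, 1196.3]: sample 2 = 1147.5 < LCL; sample 3 = 1205.7 > UCL.

2, 3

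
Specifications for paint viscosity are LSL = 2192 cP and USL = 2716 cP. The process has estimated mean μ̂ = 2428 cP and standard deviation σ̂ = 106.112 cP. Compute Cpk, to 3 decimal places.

0.741

Cpu = (USL − μ̂) / (3σ̂) = (2716 − 2428) / (3 × 106.112) = 0.9047; Cpl = (μ̂ − LSL) / (3σ̂) = (2428 − 2192) / (3 × 106.112) = 0.7414; Cpk = min(Cpu, Cpl) = 0.7414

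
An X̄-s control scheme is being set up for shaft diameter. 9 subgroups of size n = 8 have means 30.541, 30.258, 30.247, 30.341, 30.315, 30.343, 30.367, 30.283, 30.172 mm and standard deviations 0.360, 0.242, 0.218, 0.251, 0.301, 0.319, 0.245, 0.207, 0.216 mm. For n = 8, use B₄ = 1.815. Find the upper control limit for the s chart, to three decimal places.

0.476

s̄ = (0.360 + 0.242 + 0.218 + 0.251 + 0.301 + 0.319 + 0.245 + 0.207 + 0.216) / 9 = 0.2621
UCL_s = B₄·s̄ = 1.815 × 0.2621 = 0.4757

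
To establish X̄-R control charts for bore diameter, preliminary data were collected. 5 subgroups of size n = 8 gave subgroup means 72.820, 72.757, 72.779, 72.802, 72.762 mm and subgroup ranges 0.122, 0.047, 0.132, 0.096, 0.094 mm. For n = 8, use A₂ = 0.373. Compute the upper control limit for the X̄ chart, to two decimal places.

X̄̄ = (72.820 + 72.757 + 72.779 + 72.802 + 72.762) / 5 = 363.9200 / 5 = 72.7840
R̄ = (0.122 + 0.047 + 0.132 + 0.096 + 0.094) / 5 = 0.4910 / 5 = 0.0982
UCL = X̄̄ + A₂·R̄ = 72.7840 + 0.373 × 0.0982 = 72.8206

72.82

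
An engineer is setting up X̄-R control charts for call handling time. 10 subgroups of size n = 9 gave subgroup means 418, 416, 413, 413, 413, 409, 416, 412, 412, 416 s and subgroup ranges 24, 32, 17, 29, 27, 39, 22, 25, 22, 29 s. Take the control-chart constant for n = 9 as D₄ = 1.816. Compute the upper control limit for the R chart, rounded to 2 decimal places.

R̄ = (24 + 32 + 17 + 29 + 27 + 39 + 22 + 25 + 22 + 29) / 10 = 266.0000 / 10 = 26.6000
UCL_R = D₄·R̄ = 1.816 × 26.6000 = 48.3056

48.31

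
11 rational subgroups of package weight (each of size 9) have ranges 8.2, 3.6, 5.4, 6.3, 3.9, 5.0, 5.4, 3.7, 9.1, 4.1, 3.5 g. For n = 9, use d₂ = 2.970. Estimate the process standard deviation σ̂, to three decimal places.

R̄ = (8.2 + 3.6 + 5.4 + 6.3 + 3.9 + 5.0 + 5.4 + 3.7 + 9.1 + 4.1 + 3.5) / 11 = 5.2909
σ̂ = R̄ / d₂ = 5.2909 / 2.970 = 1.7815

1.781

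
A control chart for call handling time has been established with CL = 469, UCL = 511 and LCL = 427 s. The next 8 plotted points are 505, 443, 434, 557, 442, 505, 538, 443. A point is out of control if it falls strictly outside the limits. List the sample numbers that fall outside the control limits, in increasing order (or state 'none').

4, 7

Compare each point to [427, 511]: sample 4 = 557 > UCL; sample 7 = 538 > UCL.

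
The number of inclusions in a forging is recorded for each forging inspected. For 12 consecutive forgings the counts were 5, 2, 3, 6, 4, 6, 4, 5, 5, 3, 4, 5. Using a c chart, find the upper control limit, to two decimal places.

10.58

c̄ = (5 + 2 + 3 + 6 + 4 + 6 + 4 + 5 + 5 + 3 + 4 + 5) / 12 = 52 / 12 = 4.3333
UCL = c̄ + 3√c̄ = 4.3333 + 3 × √4.3333 = 4.3333 + 3 × 2.0817 = 10.5783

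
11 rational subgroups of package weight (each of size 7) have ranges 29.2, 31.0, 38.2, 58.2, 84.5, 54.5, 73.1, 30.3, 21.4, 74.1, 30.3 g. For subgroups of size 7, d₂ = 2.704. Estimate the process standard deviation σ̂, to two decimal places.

17.64

R̄ = (29.2 + 31.0 + 38.2 + 58.2 + 84.5 + 54.5 + 73.1 + 30.3 + 21.4 + 74.1 + 30.3) / 11 = 47.7091
σ̂ = R̄ / d₂ = 47.7091 / 2.704 = 17.6439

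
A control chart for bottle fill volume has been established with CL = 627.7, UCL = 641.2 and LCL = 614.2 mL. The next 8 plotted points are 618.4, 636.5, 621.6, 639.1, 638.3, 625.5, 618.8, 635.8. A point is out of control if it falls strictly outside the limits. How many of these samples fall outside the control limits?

0

All 8 points lie within [614.2, 641.2].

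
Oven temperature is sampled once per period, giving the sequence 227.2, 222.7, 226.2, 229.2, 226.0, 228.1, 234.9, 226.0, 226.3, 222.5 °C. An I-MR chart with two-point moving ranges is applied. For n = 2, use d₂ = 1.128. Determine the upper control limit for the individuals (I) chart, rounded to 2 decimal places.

237.58

X̄ = (227.2 + 222.7 + 226.2 + 229.2 + 226.0 + 228.1 + 234.9 + 226.0 + 226.3 + 222.5) / 10 = 226.9100
Moving ranges: 4.5, 3.5, 3.0, 3.2, 2.1, 6.8, 8.9, 0.3, 3.8; M̄R̄ = 36.1000 / 9 = 4.0111
UCL = X̄ + 3·M̄R̄/d₂ = 226.9100 + 3 × 4.0111 / 1.128 = 237.5778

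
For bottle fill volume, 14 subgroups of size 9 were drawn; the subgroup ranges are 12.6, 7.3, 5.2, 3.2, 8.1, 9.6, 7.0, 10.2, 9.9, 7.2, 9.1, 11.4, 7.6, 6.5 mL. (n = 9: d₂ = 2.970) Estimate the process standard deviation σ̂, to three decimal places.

R̄ = (12.6 + 7.3 + 5.2 + 3.2 + 8.1 + 9.6 + 7.0 + 10.2 + 9.9 + 7.2 + 9.1 + 11.4 + 7.6 + 6.5) / 14 = 8.2071
σ̂ = R̄ / d₂ = 8.2071 / 2.970 = 2.7633

2.763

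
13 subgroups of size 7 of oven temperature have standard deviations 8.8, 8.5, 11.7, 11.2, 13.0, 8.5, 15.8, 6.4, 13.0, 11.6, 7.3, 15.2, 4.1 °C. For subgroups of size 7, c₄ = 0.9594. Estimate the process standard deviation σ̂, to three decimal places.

10.832

s̄ = (8.8 + 8.5 + 11.7 + 11.2 + 13.0 + 8.5 + 15.8 + 6.4 + 13.0 + 11.6 + 7.3 + 15.2 + 4.1) / 13 = 10.3923
σ̂ = s̄ / c₄ = 10.3923 / 0.9594 = 10.8321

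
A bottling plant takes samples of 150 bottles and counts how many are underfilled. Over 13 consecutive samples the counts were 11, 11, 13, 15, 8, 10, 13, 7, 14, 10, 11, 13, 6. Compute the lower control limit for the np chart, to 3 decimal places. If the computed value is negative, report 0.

p̄ = Σdᵢ / (k·n) = 142 / (13 × 150) = 0.07282
LCL = np̄ − 3·√(np̄(1−p̄)) = 10.9231 − 3 × 3.1824 = 1.3759

1.376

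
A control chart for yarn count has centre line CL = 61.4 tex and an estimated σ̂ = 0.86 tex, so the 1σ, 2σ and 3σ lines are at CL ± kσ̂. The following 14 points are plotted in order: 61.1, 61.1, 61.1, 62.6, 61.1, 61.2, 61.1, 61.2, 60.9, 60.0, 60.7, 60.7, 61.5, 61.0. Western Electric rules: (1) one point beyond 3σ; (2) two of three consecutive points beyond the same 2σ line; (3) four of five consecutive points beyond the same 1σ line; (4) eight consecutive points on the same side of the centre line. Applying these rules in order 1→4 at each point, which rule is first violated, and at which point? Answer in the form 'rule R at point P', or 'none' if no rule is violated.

rule 4 at point 12

Zone of each point (C = within 1σ̂, B = 1σ̂–2σ̂, A = 2σ̂–3σ̂, * = beyond 3σ̂; sign = side of CL): 1:-C, 2:-C, 3:-C, 4:+B, 5:-C, 6:-C, 7:-C, 8:-C, 9:-C, 10:-B, 11:-C, 12:-C, 13:+C, 14:-C
Rule 4 (eight consecutive points on the same side of the centre line) is satisfied at point 12.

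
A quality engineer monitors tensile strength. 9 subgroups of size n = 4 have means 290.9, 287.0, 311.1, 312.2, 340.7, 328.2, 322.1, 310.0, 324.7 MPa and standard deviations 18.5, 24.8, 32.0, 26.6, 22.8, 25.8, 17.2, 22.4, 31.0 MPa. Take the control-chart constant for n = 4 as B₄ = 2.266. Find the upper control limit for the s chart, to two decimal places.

55.67

s̄ = (18.5 + 24.8 + 32.0 + 26.6 + 22.8 + 25.8 + 17.2 + 22.4 + 31.0) / 9 = 24.5667
UCL_s = B₄·s̄ = 2.266 × 24.5667 = 55.6681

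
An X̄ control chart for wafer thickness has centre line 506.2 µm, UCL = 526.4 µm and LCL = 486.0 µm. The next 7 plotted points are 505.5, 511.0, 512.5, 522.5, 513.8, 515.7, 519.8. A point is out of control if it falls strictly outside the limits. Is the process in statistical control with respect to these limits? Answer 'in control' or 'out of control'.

in control

All 7 points lie within [486.0, 526.4].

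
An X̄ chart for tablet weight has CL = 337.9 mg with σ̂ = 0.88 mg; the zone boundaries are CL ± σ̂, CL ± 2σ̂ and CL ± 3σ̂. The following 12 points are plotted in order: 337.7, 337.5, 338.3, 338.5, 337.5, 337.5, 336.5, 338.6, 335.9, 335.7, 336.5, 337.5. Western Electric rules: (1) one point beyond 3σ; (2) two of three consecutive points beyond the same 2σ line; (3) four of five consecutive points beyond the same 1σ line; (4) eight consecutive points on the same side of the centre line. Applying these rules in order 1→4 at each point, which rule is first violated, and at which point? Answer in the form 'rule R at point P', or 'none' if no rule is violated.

Zone of each point (C = within 1σ̂, B = 1σ̂–2σ̂, A = 2σ̂–3σ̂, * = beyond 3σ̂; sign = side of CL): 1:-C, 2:-C, 3:+C, 4:+C, 5:-C, 6:-C, 7:-B, 8:+C, 9:-A, 10:-A, 11:-B, 12:-C
Rule 2 (two of three consecutive points beyond the same 2σ limit) is satisfied at point 10.

rule 2 at point 10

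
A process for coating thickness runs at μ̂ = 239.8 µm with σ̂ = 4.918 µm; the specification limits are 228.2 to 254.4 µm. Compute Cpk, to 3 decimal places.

Cpu = (USL − μ̂) / (3σ̂) = (254.4 − 239.8) / (3 × 4.918) = 0.9896; Cpl = (μ̂ − LSL) / (3σ̂) = (239.8 − 228.2) / (3 × 4.918) = 0.7862; Cpk = min(Cpu, Cpl) = 0.7862

0.786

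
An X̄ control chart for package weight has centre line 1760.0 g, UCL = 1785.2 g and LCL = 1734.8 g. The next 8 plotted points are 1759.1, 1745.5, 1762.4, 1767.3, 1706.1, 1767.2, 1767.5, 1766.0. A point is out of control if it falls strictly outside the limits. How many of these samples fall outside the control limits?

Compare each point to [1734.8, 1785.2]: sample 5 = 1706.1 < LCL.

1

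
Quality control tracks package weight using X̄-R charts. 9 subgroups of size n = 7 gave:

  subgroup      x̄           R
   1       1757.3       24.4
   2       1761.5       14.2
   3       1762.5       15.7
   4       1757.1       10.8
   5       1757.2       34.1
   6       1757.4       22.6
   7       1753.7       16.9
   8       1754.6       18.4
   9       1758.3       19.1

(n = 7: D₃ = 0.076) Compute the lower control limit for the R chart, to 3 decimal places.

R̄ = (24.4 + 14.2 + 15.7 + 10.8 + 34.1 + 22.6 + 16.9 + 18.4 + 19.1) / 9 = 176.2000 / 9 = 19.5778
LCL_R = D₃·R̄ = 0.076 × 19.5778 = 1.4879

1.488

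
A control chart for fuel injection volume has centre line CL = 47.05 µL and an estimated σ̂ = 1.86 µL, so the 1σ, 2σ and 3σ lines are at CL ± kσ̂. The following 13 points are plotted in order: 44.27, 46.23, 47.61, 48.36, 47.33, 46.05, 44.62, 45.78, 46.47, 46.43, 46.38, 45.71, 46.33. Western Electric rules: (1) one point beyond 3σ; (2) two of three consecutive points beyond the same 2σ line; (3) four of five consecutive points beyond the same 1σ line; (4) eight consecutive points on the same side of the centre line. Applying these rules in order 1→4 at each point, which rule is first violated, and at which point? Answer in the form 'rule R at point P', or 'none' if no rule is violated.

rule 4 at point 13

Zone of each point (C = within 1σ̂, B = 1σ̂–2σ̂, A = 2σ̂–3σ̂, * = beyond 3σ̂; sign = side of CL): 1:-B, 2:-C, 3:+C, 4:+C, 5:+C, 6:-C, 7:-B, 8:-C, 9:-C, 10:-C, 11:-C, 12:-C, 13:-C
Rule 4 (eight consecutive points on the same side of the centre line) is satisfied at point 13.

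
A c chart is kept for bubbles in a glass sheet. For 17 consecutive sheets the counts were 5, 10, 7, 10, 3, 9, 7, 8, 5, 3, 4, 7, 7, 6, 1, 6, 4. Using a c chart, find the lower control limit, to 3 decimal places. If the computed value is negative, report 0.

c̄ = (5 + 10 + 7 + 10 + 3 + 9 + 7 + 8 + 5 + 3 + 4 + 7 + 7 + 6 + 1 + 6 + 4) / 17 = 102 / 17 = 6.0000
LCL = c̄ − 3√c̄ = 6.0000 − 3 × 2.4495 = -1.3485 → 0 (cannot be negative)

0.000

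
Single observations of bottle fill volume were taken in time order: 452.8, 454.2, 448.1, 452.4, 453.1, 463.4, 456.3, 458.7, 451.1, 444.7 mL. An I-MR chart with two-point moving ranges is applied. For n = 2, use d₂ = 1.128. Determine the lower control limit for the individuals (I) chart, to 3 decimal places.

X̄ = (452.8 + 454.2 + 448.1 + 452.4 + 453.1 + 463.4 + 456.3 + 458.7 + 451.1 + 444.7) / 10 = 453.4800
Moving ranges: 1.4, 6.1, 4.3, 0.7, 10.3, 7.1, 2.4, 7.6, 6.4; M̄R̄ = 46.3000 / 9 = 5.1444
LCL = X̄ − 3·M̄R̄/d₂ = 453.4800 − 3 × 5.1444 / 1.128 = 439.7980

439.798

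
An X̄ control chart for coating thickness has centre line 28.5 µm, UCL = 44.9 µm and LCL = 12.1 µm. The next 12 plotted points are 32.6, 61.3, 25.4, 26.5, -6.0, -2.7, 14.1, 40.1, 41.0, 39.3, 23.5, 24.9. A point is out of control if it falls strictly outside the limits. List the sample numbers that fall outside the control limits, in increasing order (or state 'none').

Compare each point to [12.1, 44.9]: sample 2 = 61.3 > UCL; sample 5 = -6.0 < LCL; sample 6 = -2.7 < LCL.

2, 5, 6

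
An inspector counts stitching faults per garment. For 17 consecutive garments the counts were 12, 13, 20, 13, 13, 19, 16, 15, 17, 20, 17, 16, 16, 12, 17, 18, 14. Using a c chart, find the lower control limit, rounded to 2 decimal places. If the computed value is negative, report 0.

c̄ = (12 + 13 + 20 + 13 + 13 + 19 + 16 + 15 + 17 + 20 + 17 + 16 + 16 + 12 + 17 + 18 + 14) / 17 = 268 / 17 = 15.7647
LCL = c̄ − 3√c̄ = 15.7647 − 3 × 3.9705 = 3.8533

3.85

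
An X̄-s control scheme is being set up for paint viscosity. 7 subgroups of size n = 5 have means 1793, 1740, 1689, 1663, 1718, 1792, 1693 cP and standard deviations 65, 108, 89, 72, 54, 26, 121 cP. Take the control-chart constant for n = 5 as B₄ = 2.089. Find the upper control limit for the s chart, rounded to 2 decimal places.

159.66

s̄ = (65 + 108 + 89 + 72 + 54 + 26 + 121) / 7 = 76.4286
UCL_s = B₄·s̄ = 2.089 × 76.4286 = 159.6593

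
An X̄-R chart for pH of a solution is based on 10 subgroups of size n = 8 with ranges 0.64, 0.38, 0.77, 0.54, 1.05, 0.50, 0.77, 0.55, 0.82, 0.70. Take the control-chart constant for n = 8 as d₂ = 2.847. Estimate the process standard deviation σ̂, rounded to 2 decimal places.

0.24

R̄ = (0.64 + 0.38 + 0.77 + 0.54 + 1.05 + 0.50 + 0.77 + 0.55 + 0.82 + 0.70) / 10 = 0.6720
σ̂ = R̄ / d₂ = 0.6720 / 2.847 = 0.2360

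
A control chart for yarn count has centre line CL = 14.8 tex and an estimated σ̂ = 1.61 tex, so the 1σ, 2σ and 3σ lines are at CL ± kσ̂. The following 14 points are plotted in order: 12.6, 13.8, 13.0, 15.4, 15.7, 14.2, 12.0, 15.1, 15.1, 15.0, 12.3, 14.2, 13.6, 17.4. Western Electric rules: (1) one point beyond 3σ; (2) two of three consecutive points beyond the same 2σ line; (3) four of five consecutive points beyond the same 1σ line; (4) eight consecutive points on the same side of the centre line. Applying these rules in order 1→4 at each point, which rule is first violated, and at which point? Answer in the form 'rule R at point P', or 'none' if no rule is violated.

Zone of each point (C = within 1σ̂, B = 1σ̂–2σ̂, A = 2σ̂–3σ̂, * = beyond 3σ̂; sign = side of CL): 1:-B, 2:-C, 3:-B, 4:+C, 5:+C, 6:-C, 7:-B, 8:+C, 9:+C, 10:+C, 11:-B, 12:-C, 13:-C, 14:+B
No rule fires across all 14 points.

none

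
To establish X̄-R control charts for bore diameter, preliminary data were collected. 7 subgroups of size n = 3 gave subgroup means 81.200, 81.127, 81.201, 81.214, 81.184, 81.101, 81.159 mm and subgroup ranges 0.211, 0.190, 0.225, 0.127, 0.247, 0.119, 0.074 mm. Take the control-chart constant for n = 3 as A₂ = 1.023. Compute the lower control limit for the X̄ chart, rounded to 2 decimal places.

81.00

X̄̄ = (81.200 + 81.127 + 81.201 + 81.214 + 81.184 + 81.101 + 81.159) / 7 = 568.1860 / 7 = 81.1694
R̄ = (0.211 + 0.190 + 0.225 + 0.127 + 0.247 + 0.119 + 0.074) / 7 = 1.1930 / 7 = 0.1704
LCL = X̄̄ − A₂·R̄ = 81.1694 − 1.023 × 0.1704 = 80.9951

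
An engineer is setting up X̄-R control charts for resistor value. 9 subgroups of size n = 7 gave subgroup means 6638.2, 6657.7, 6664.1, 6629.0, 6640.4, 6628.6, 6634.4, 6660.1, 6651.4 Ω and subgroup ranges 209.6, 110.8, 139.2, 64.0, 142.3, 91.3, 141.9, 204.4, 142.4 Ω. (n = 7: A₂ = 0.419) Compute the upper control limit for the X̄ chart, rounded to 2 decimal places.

X̄̄ = (6638.2 + 6657.7 + 6664.1 + 6629.0 + 6640.4 + 6628.6 + 6634.4 + 6660.1 + 6651.4) / 9 = 59803.9000 / 9 = 6644.8778
R̄ = (209.6 + 110.8 + 139.2 + 64.0 + 142.3 + 91.3 + 141.9 + 204.4 + 142.4) / 9 = 1245.9000 / 9 = 138.4333
UCL = X̄̄ + A₂·R̄ = 6644.8778 + 0.419 × 138.4333 = 6702.8813

6702.88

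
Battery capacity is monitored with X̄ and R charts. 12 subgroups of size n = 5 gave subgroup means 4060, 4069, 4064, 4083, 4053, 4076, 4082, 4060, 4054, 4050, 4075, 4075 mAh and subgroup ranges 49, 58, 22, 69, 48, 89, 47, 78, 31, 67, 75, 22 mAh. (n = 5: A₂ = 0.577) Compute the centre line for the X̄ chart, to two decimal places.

4066.75

X̄̄ = (4060 + 4069 + 4064 + 4083 + 4053 + 4076 + 4082 + 4060 + 4054 + 4050 + 4075 + 4075) / 12 = 48801.0000 / 12 = 4066.7500
CL = X̄̄ = 4066.7500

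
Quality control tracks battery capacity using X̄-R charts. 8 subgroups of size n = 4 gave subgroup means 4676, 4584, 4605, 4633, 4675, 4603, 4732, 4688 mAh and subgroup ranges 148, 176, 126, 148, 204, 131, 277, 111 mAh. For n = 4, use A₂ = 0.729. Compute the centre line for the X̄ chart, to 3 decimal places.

X̄̄ = (4676 + 4584 + 4605 + 4633 + 4675 + 4603 + 4732 + 4688) / 8 = 37196.0000 / 8 = 4649.5000
CL = X̄̄ = 4649.5000

4649.500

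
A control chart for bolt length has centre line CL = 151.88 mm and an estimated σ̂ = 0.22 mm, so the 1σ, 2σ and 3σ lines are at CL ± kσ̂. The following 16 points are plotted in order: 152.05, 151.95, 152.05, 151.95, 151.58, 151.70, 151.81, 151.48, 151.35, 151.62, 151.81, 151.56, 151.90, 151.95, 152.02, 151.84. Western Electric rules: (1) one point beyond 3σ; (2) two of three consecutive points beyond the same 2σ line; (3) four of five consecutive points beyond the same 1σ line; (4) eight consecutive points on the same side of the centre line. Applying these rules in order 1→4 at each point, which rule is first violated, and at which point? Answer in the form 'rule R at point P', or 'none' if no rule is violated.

Zone of each point (C = within 1σ̂, B = 1σ̂–2σ̂, A = 2σ̂–3σ̂, * = beyond 3σ̂; sign = side of CL): 1:+C, 2:+C, 3:+C, 4:+C, 5:-B, 6:-C, 7:-C, 8:-B, 9:-A, 10:-B, 11:-C, 12:-B, 13:+C, 14:+C, 15:+C, 16:-C
Rule 3 (four of five consecutive points beyond the same 1σ limit) is satisfied at point 12.

rule 3 at point 12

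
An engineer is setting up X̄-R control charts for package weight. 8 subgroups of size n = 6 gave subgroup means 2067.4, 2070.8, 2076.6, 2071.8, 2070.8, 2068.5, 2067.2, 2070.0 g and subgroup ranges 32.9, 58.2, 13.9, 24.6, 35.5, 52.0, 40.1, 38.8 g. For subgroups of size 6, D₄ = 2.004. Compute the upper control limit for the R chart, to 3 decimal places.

R̄ = (32.9 + 58.2 + 13.9 + 24.6 + 35.5 + 52.0 + 40.1 + 38.8) / 8 = 296.0000 / 8 = 37.0000
UCL_R = D₄·R̄ = 2.004 × 37.0000 = 74.1480

74.148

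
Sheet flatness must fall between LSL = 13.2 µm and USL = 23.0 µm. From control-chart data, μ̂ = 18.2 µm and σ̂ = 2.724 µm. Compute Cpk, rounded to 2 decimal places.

0.59

Cpu = (USL − μ̂) / (3σ̂) = (23.0 − 18.2) / (3 × 2.724) = 0.5874; Cpl = (μ̂ − LSL) / (3σ̂) = (18.2 − 13.2) / (3 × 2.724) = 0.6118; Cpk = min(Cpu, Cpl) = 0.5874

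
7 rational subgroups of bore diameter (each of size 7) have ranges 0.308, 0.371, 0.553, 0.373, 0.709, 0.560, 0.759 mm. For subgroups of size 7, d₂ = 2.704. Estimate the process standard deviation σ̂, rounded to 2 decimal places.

0.19

R̄ = (0.308 + 0.371 + 0.553 + 0.373 + 0.709 + 0.560 + 0.759) / 7 = 0.5190
σ̂ = R̄ / d₂ = 0.5190 / 2.704 = 0.1919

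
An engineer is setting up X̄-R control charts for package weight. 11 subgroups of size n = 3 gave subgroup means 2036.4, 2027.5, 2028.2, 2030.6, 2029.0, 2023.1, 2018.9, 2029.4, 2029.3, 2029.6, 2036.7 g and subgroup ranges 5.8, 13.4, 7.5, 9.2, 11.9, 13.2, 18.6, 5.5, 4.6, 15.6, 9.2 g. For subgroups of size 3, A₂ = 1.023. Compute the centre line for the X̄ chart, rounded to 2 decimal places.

2028.97

X̄̄ = (2036.4 + 2027.5 + 2028.2 + 2030.6 + 2029.0 + 2023.1 + 2018.9 + 2029.4 + 2029.3 + 2029.6 + 2036.7) / 11 = 22318.7000 / 11 = 2028.9727
CL = X̄̄ = 2028.9727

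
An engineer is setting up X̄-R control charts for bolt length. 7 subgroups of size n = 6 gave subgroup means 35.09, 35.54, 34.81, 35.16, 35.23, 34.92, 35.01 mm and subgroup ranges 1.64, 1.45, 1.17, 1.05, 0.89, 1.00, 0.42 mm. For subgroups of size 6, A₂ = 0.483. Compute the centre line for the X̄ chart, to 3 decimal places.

35.109

X̄̄ = (35.09 + 35.54 + 34.81 + 35.16 + 35.23 + 34.92 + 35.01) / 7 = 245.7600 / 7 = 35.1086
CL = X̄̄ = 35.1086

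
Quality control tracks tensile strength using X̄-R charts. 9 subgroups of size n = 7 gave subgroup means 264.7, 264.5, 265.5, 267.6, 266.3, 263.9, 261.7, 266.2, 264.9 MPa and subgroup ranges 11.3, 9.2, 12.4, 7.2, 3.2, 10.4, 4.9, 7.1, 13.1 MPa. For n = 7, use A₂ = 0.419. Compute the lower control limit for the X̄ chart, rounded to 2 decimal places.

261.36

X̄̄ = (264.7 + 264.5 + 265.5 + 267.6 + 266.3 + 263.9 + 261.7 + 266.2 + 264.9) / 9 = 2385.3000 / 9 = 265.0333
R̄ = (11.3 + 9.2 + 12.4 + 7.2 + 3.2 + 10.4 + 4.9 + 7.1 + 13.1) / 9 = 78.8000 / 9 = 8.7556
LCL = X̄̄ − A₂·R̄ = 265.0333 − 0.419 × 8.7556 = 261.3648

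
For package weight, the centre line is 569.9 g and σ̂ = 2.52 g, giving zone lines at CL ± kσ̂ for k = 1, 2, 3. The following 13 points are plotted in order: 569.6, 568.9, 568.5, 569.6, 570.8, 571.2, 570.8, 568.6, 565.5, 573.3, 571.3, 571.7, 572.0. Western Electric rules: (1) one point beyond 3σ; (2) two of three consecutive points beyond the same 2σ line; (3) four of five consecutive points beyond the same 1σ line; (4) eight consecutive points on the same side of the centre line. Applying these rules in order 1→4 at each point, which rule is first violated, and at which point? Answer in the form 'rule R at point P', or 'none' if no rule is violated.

Zone of each point (C = within 1σ̂, B = 1σ̂–2σ̂, A = 2σ̂–3σ̂, * = beyond 3σ̂; sign = side of CL): 1:-C, 2:-C, 3:-C, 4:-C, 5:+C, 6:+C, 7:+C, 8:-C, 9:-B, 10:+B, 11:+C, 12:+C, 13:+C
No rule fires across all 13 points.

none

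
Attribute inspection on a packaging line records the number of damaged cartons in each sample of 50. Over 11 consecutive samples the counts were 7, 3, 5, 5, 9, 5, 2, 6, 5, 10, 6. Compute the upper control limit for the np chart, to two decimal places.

p̄ = Σdᵢ / (k·n) = 63 / (11 × 50) = 0.11455
UCL = np̄ + 3·√(np̄(1−p̄)) = 5.7273 + 3 × √(5.7273×0.88545) = 5.7273 + 3 × 2.2519 = 12.4831

12.48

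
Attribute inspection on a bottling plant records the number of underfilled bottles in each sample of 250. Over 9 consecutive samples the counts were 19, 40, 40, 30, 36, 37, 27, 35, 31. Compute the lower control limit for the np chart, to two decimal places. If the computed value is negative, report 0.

16.77

p̄ = Σdᵢ / (k·n) = 295 / (9 × 250) = 0.13111
LCL = np̄ − 3·√(np̄(1−p̄)) = 32.7778 − 3 × 5.3367 = 16.7677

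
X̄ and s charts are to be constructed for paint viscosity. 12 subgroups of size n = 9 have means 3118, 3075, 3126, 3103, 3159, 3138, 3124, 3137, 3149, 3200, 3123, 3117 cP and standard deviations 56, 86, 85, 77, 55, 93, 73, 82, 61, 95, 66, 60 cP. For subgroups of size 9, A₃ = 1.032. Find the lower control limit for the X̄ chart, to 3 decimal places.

X̄̄ = (3118 + 3075 + 3126 + 3103 + 3159 + 3138 + 3124 + 3137 + 3149 + 3200 + 3123 + 3117) / 12 = 3130.7500
s̄ = (56 + 86 + 85 + 77 + 55 + 93 + 73 + 82 + 61 + 95 + 66 + 60) / 12 = 74.0833
LCL = X̄̄ − A₃·s̄ = 3130.7500 − 1.032 × 74.0833 = 3054.2960

3054.296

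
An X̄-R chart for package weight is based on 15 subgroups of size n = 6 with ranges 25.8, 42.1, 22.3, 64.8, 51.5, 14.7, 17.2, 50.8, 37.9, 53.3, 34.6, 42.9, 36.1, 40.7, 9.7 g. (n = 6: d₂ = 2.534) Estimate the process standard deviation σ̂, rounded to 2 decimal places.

14.32

R̄ = (25.8 + 42.1 + 22.3 + 64.8 + 51.5 + 14.7 + 17.2 + 50.8 + 37.9 + 53.3 + 34.6 + 42.9 + 36.1 + 40.7 + 9.7) / 15 = 36.2933
σ̂ = R̄ / d₂ = 36.2933 / 2.534 = 14.3225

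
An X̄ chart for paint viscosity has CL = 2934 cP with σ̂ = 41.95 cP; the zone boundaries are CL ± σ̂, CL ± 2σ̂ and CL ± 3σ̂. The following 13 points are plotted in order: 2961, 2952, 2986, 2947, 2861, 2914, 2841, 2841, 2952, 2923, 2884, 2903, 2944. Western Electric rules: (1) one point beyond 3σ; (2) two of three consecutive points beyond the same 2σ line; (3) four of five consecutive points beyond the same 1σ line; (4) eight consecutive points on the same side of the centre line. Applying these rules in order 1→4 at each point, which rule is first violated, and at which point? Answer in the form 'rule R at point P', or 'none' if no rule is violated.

Zone of each point (C = within 1σ̂, B = 1σ̂–2σ̂, A = 2σ̂–3σ̂, * = beyond 3σ̂; sign = side of CL): 1:+C, 2:+C, 3:+B, 4:+C, 5:-B, 6:-C, 7:-A, 8:-A, 9:+C, 10:-C, 11:-B, 12:-C, 13:+C
Rule 2 (two of three consecutive points beyond the same 2σ limit) is satisfied at point 8.

rule 2 at point 8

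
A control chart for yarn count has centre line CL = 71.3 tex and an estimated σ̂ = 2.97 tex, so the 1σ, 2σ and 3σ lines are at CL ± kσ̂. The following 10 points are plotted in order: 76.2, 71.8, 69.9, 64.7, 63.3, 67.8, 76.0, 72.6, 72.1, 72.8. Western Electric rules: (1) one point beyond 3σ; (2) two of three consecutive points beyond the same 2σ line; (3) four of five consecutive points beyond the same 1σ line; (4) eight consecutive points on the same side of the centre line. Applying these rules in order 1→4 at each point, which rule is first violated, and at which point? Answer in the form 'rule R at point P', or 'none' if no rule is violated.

rule 2 at point 5

Zone of each point (C = within 1σ̂, B = 1σ̂–2σ̂, A = 2σ̂–3σ̂, * = beyond 3σ̂; sign = side of CL): 1:+B, 2:+C, 3:-C, 4:-A, 5:-A, 6:-B, 7:+B, 8:+C, 9:+C, 10:+C
Rule 2 (two of three consecutive points beyond the same 2σ limit) is satisfied at point 5.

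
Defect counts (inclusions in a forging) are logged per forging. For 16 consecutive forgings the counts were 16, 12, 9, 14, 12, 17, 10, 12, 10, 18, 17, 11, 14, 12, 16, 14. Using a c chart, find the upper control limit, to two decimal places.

24.35

c̄ = (16 + 12 + 9 + 14 + 12 + 17 + 10 + 12 + 10 + 18 + 17 + 11 + 14 + 12 + 16 + 14) / 16 = 214 / 16 = 13.3750
UCL = c̄ + 3√c̄ = 13.3750 + 3 × √13.3750 = 13.3750 + 3 × 3.6572 = 24.3466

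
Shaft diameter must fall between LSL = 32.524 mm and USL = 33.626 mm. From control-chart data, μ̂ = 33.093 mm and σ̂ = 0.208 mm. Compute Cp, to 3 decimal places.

Cp = (USL − LSL) / (6σ̂) = (33.626 − 32.524) / (6 × 0.208) = 1.1020 / 1.2480 = 0.8830

0.883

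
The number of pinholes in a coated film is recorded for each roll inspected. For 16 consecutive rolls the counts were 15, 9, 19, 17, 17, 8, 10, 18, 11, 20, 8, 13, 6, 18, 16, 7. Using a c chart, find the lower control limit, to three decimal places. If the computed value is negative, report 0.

c̄ = (15 + 9 + 19 + 17 + 17 + 8 + 10 + 18 + 11 + 20 + 8 + 13 + 6 + 18 + 16 + 7) / 16 = 212 / 16 = 13.2500
LCL = c̄ − 3√c̄ = 13.2500 − 3 × 3.6401 = 2.3298

2.330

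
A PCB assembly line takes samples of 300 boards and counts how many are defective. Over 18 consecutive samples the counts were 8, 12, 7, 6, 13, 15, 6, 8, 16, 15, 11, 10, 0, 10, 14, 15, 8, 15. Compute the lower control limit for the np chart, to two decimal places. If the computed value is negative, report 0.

0.95

p̄ = Σdᵢ / (k·n) = 189 / (18 × 300) = 0.03500
LCL = np̄ − 3·√(np̄(1−p̄)) = 10.5000 − 3 × 3.1832 = 0.9505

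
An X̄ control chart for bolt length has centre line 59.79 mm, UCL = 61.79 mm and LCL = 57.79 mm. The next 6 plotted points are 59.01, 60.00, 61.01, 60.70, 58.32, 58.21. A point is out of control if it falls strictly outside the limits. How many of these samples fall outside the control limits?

0

All 6 points lie within [57.79, 61.79].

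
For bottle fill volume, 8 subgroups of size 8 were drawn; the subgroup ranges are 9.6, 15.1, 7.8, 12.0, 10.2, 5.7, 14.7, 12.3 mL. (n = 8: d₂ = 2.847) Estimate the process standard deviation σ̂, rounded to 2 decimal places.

3.84

R̄ = (9.6 + 15.1 + 7.8 + 12.0 + 10.2 + 5.7 + 14.7 + 12.3) / 8 = 10.9250
σ̂ = R̄ / d₂ = 10.9250 / 2.847 = 3.8374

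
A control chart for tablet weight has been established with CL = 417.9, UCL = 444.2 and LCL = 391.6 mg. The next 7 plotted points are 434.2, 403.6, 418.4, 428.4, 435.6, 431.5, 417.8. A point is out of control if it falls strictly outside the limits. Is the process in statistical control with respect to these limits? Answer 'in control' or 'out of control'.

in control

All 7 points lie within [391.6, 444.2].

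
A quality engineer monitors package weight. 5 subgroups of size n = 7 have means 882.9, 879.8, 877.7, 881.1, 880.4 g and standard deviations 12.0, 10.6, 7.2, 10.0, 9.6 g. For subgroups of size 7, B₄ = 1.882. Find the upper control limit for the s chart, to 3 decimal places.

s̄ = (12.0 + 10.6 + 7.2 + 10.0 + 9.6) / 5 = 9.8800
UCL_s = B₄·s̄ = 1.882 × 9.8800 = 18.5942

18.594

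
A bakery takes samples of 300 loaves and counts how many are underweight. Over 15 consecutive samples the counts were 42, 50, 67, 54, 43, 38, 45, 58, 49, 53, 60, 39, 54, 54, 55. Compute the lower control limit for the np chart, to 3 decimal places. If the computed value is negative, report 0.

p̄ = Σdᵢ / (k·n) = 761 / (15 × 300) = 0.16911
LCL = np̄ − 3·√(np̄(1−p̄)) = 50.7333 − 3 × 6.4926 = 31.2556

31.256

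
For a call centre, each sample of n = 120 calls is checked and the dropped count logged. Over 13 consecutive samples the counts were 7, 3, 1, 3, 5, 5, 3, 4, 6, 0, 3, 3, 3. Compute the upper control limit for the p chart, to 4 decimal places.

p̄ = Σdᵢ / (k·n) = 46 / (13 × 120) = 0.02949
UCL = p̄ + 3·√(p̄(1−p̄)/n) = 0.02949 + 3 × √(0.02949×0.97051/120) = 0.02949 + 3 × 0.01544 = 0.07582

0.0758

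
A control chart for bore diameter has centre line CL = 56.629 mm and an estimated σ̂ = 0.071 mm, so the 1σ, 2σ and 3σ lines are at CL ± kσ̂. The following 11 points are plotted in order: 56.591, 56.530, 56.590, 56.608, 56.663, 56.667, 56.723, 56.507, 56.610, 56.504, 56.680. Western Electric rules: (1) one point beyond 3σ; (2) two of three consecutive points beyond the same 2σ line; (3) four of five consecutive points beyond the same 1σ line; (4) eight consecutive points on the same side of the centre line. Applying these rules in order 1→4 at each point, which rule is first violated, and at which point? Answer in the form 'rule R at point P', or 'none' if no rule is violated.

none

Zone of each point (C = within 1σ̂, B = 1σ̂–2σ̂, A = 2σ̂–3σ̂, * = beyond 3σ̂; sign = side of CL): 1:-C, 2:-B, 3:-C, 4:-C, 5:+C, 6:+C, 7:+B, 8:-B, 9:-C, 10:-B, 11:+C
No rule fires across all 11 points.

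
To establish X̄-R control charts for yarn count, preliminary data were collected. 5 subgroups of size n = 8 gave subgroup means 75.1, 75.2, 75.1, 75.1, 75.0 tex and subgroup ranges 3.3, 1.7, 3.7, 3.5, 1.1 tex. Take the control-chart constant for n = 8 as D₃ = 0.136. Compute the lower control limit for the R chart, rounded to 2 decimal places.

R̄ = (3.3 + 1.7 + 3.7 + 3.5 + 1.1) / 5 = 13.3000 / 5 = 2.6600
LCL_R = D₃·R̄ = 0.136 × 2.6600 = 0.3618

0.36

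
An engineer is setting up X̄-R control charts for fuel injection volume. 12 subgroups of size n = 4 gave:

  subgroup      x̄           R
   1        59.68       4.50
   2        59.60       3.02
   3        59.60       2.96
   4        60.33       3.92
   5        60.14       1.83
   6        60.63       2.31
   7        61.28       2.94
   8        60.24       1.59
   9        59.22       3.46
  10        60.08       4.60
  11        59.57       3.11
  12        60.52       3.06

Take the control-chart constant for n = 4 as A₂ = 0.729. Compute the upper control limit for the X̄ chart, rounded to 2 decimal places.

X̄̄ = (59.68 + 59.60 + 59.60 + 60.33 + 60.14 + 60.63 + 61.28 + 60.24 + 59.22 + 60.08 + 59.57 + 60.52) / 12 = 720.8900 / 12 = 60.0742
R̄ = (4.50 + 3.02 + 2.96 + 3.92 + 1.83 + 2.31 + 2.94 + 1.59 + 3.46 + 4.60 + 3.11 + 3.06) / 12 = 37.3000 / 12 = 3.1083
UCL = X̄̄ + A₂·R̄ = 60.0742 + 0.729 × 3.1083 = 62.3401

62.34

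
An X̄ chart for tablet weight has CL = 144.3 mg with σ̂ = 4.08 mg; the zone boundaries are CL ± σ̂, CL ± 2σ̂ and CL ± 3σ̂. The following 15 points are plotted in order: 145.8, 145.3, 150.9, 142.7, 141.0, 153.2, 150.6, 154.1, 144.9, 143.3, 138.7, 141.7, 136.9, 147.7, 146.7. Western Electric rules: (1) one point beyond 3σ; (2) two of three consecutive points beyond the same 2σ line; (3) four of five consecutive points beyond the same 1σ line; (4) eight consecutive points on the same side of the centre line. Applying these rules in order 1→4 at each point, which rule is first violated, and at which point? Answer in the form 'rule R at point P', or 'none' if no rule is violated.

Zone of each point (C = within 1σ̂, B = 1σ̂–2σ̂, A = 2σ̂–3σ̂, * = beyond 3σ̂; sign = side of CL): 1:+C, 2:+C, 3:+B, 4:-C, 5:-C, 6:+A, 7:+B, 8:+A, 9:+C, 10:-C, 11:-B, 12:-C, 13:-B, 14:+C, 15:+C
Rule 2 (two of three consecutive points beyond the same 2σ limit) is satisfied at point 8.

rule 2 at point 8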